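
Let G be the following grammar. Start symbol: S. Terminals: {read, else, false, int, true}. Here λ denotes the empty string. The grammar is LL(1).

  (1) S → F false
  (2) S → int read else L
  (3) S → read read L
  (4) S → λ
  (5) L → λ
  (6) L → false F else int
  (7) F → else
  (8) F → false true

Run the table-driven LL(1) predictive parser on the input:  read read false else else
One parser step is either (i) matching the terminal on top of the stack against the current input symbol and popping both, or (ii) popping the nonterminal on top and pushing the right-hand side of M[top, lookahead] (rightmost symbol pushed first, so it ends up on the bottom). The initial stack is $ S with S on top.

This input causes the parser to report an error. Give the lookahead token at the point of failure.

     Stack               Input                        Action
  1  $ S                 read read false else else $  expand S → read read L
  2  $ L read read       read read false else else $  match read
  3  $ L read            read false else else $       match read
  4  $ L                 false else else $            expand L → false F else int
  5  $ int else F false  false else else $            match false
  6  $ int else F        else else $                  expand F → else
  7  $ int else else     else else $                  match else
  8  $ int else          else $                       match else
  9  $ int               $                            error: top is terminal int but lookahead is $

$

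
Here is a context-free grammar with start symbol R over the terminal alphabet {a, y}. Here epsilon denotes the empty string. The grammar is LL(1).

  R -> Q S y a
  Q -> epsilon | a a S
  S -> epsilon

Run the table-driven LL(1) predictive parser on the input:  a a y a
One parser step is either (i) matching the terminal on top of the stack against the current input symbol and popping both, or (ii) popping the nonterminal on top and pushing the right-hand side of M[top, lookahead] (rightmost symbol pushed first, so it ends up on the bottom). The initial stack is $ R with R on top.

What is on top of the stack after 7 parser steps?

step 1: stack=$ R  input=a a y a $  — expand R -> Q S y a
step 2: stack=$ a y S Q  input=a a y a $  — expand Q -> a a S
step 3: stack=$ a y S S a a  input=a a y a $  — match a
step 4: stack=$ a y S S a  input=a y a $  — match a
step 5: stack=$ a y S S  input=y a $  — expand S -> epsilon
step 6: stack=$ a y S  input=y a $  — expand S -> epsilon
step 7: stack=$ a y  input=y a $  — match y
Stack after step 7: $ a (top = a).

a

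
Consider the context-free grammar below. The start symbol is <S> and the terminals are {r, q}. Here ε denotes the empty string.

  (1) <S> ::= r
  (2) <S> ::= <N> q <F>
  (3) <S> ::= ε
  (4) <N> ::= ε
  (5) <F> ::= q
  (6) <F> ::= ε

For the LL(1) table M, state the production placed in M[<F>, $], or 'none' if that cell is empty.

<F> ::= ε

FIRST(<N>): from <N>::=ε we get {ε}. So FIRST(<N>) = {ε}.
FIRST(<F>): from <F>::=q we get {q}; from <F>::=ε we get {ε}. So FIRST(<F>) = {ε, q}.
FIRST(<S>): from <S>::=r we get {r}; from <S>::=<N> q <F> we get {q}; from <S>::=ε we get {ε}. So FIRST(<S>) = {ε, q, r}.
FOLLOW(<S>) includes $ since <S> is the start symbol.
FOLLOW(<S>): <S> appears on no right-hand side. Thus FOLLOW(<S>) = {$}.
FOLLOW(<F>): in <S>::=<N> q <F>, the suffix after <F> is empty, so FOLLOW(<F>) ⊇ FOLLOW(<S>) = {$}. Thus FOLLOW(<F>) = {$}.
For <F> ::= q: FIRST(q) = {q}, so it goes in M[<F>, t] for t ∈ {q}.
For <F> ::= ε: FIRST(ε) = {ε}, so it goes in M[<F>, t] for t ∈ {}; since ε ∈ FIRST, also for every t ∈ FOLLOW(<F>) = {$}.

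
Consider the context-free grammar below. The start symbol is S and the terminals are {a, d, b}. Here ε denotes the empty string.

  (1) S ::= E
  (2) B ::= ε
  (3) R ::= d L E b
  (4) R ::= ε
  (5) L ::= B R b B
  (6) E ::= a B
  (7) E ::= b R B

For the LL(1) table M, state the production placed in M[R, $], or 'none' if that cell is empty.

FIRST(B): from B::=ε we get {ε}. So FIRST(B) = {ε}.
FIRST(R): from R::=d L E b we get {d}; from R::=ε we get {ε}. So FIRST(R) = {ε, d}.
FIRST(E): from E::=a B we get {a}; from E::=b R B we get {b}. So FIRST(E) = {a, b}.
FIRST(S): from S::=E we get {a, b}. So FIRST(S) = {a, b}.
FIRST(L): from L::=B R b B we get {b, d}. So FIRST(L) = {b, d}.
FOLLOW(S) includes $ since S is the start symbol.
FOLLOW(E): in S::=E, the suffix after E is empty, so FOLLOW(E) ⊇ FOLLOW(S) = {$}; in R::=d L E b, E is followed by b with FIRST {b}. Thus FOLLOW(E) = {$, b}.
FOLLOW(R): in L::=B R b B, R is followed by b B with FIRST {b}; in E::=b R B, R is followed by B with FIRST {ε}; in E::=b R B, the suffix after R is nullable, so FOLLOW(R) ⊇ FOLLOW(E) = {$, b}. Thus FOLLOW(R) = {$, b}.
For R ::= d L E b: FIRST(d L E b) = {d}, so it goes in M[R, t] for t ∈ {d}.
For R ::= ε: FIRST(ε) = {ε}, so it goes in M[R, t] for t ∈ {}; since ε ∈ FIRST, also for every t ∈ FOLLOW(R) = {$, b}.

R ::= ε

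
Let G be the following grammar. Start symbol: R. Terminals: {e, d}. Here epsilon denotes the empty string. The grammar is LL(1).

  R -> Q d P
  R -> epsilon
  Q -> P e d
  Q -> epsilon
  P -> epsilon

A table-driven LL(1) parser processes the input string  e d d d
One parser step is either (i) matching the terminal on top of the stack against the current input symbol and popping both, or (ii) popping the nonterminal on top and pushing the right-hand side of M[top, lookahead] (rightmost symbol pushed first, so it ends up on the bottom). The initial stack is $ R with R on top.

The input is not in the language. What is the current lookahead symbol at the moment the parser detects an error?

d

     Stack        Input      Action
  1  $ R          e d d d $  expand R -> Q d P
  2  $ P d Q      e d d d $  expand Q -> P e d
  3  $ P d d e P  e d d d $  expand P -> epsilon
  4  $ P d d e    e d d d $  match e
  5  $ P d d      d d d $    match d
  6  $ P d        d d $      match d
  7  $ P          d $        error: M[P, d] is empty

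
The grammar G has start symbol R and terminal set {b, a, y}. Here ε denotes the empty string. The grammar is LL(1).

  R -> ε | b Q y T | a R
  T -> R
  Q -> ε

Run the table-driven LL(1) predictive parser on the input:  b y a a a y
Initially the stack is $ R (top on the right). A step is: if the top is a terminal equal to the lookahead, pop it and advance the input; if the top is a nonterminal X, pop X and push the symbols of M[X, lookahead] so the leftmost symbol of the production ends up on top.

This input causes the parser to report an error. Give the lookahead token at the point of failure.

      Stack      Input          Action
   1  $ R        b y a a a y $  expand R -> b Q y T
   2  $ T y Q b  b y a a a y $  match b
   3  $ T y Q    y a a a y $    expand Q -> ε
   4  $ T y      y a a a y $    match y
   5  $ T        a a a y $      expand T -> R
   6  $ R        a a a y $      expand R -> a R
   7  $ R a      a a a y $      match a
   8  $ R        a a y $        expand R -> a R
   9  $ R a      a a y $        match a
  10  $ R        a y $          expand R -> a R
  11  $ R a      a y $          match a
  12  $ R        y $            error: M[R, y] is empty

y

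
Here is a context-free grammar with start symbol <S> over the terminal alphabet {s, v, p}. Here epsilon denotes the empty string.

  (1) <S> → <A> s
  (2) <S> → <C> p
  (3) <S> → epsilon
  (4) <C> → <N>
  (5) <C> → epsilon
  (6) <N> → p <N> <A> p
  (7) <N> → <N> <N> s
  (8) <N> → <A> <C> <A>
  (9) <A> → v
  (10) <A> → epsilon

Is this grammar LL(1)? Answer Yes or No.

FIRST(<S>) = {epsilon, p, s, v}
FIRST(<C>) = {epsilon, p, s, v}
FIRST(<N>) = {epsilon, p, s, v}
FIRST(<A>) = {epsilon, v}
FOLLOW(<S>) = {$}
FOLLOW(<C>) = {p, s, v}
FOLLOW(<N>) = {p, s, v}
FOLLOW(<A>) = {p, s, v}
Cell M[<A>, v] receives both <A> → v and <A> → epsilon — the grammar is not LL(1).

No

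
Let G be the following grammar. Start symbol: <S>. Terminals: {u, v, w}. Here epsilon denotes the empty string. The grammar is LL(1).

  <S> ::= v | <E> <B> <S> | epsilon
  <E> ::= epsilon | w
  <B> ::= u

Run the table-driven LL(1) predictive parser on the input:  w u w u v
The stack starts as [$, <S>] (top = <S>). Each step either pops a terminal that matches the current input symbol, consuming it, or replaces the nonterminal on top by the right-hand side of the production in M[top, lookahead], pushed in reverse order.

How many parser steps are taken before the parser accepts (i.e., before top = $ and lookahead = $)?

12

      Stack          Input        Action
   1  $ <S>          w u w u v $  expand <S> ::= <E> <B> <S>
   2  $ <S> <B> <E>  w u w u v $  expand <E> ::= w
   3  $ <S> <B> w    w u w u v $  match w
   4  $ <S> <B>      u w u v $    expand <B> ::= u
   5  $ <S> u        u w u v $    match u
   6  $ <S>          w u v $      expand <S> ::= <E> <B> <S>
   7  $ <S> <B> <E>  w u v $      expand <E> ::= w
   8  $ <S> <B> w    w u v $      match w
   9  $ <S> <B>      u v $        expand <B> ::= u
  10  $ <S> u        u v $        match u
  11  $ <S>          v $          expand <S> ::= v
  12  $ v            v $          match v
Accept reached after 12 steps.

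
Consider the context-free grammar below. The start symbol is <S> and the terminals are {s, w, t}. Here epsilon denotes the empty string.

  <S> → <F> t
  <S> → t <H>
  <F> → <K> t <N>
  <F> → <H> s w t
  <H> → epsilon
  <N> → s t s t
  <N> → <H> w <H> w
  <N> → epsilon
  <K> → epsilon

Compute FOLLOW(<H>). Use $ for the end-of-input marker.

FIRST(<H>) = {epsilon}
FIRST(<K>) = {epsilon}
FIRST(<F>) = {s, t}  (via <K> t <N>, <H> s w t)
FIRST(<N>) = {epsilon, s, w}  (via <H> w <H> w)
FIRST(<S>) = {s, t}  (via <F> t)
FOLLOW(<S>) includes $ since <S> is the start symbol.
FOLLOW(<S>): <S> appears on no right-hand side. Thus FOLLOW(<S>) = {$}.
FOLLOW(<F>): in <S>→<F> t, <F> is followed by t with FIRST {t}. Thus FOLLOW(<F>) = {t}.
FOLLOW(<H>): in <S>→t <H>, the suffix after <H> is empty, so FOLLOW(<H>) ⊇ FOLLOW(<S>) = {$}; in <F>→<H> s w t, <H> is followed by s w t with FIRST {s}; in <N>→<H> w <H> w (occurrence 1), <H> is followed by w <H> w with FIRST {w}; in <N>→<H> w <H> w (occurrence 2), <H> is followed by w with FIRST {w}. Thus FOLLOW(<H>) = {$, s, w}.
FOLLOW(<N>): in <F>→<K> t <N>, the suffix after <N> is empty, so FOLLOW(<N>) ⊇ FOLLOW(<F>) = {t}. Thus FOLLOW(<N>) = {t}.
FOLLOW(<K>): in <F>→<K> t <N>, <K> is followed by t <N> with FIRST {t}. Thus FOLLOW(<K>) = {t}.

{$, s, w}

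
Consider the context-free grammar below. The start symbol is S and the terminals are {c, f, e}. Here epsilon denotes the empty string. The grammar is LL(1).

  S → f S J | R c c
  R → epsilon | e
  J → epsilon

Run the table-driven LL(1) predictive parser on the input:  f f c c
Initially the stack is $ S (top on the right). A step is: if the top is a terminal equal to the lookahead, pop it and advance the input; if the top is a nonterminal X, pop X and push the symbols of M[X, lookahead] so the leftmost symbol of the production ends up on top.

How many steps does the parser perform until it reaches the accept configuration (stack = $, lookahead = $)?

10

      Stack        Input      Action
   1  $ S          f f c c $  expand S → f S J
   2  $ J S f      f f c c $  match f
   3  $ J S        f c c $    expand S → f S J
   4  $ J J S f    f c c $    match f
   5  $ J J S      c c $      expand S → R c c
   6  $ J J c c R  c c $      expand R → epsilon
   7  $ J J c c    c c $      match c
   8  $ J J c      c $        match c
   9  $ J J        $          expand J → epsilon
  10  $ J          $          expand J → epsilon
Accept reached after 10 steps.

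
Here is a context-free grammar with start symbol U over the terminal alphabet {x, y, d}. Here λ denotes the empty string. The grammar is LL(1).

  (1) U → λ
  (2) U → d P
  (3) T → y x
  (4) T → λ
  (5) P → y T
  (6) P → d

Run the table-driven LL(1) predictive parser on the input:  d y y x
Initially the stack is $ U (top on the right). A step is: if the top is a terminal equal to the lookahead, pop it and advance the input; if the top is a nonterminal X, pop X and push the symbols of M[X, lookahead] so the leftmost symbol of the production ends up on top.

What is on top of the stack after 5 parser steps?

y

     Stack  Input      Action
  1  $ U    d y y x $  expand U → d P
  2  $ P d  d y y x $  match d
  3  $ P    y y x $    expand P → y T
  4  $ T y  y y x $    match y
  5  $ T    y x $      expand T → y x
Stack after step 5: $ x y (top = y).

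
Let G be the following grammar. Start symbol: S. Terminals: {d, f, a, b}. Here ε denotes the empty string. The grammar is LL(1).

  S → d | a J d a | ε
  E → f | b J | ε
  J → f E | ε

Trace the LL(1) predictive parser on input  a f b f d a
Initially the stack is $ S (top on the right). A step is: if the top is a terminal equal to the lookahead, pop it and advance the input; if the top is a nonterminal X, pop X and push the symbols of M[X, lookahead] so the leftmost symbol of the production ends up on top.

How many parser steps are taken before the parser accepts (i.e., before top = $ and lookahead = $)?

step 1: stack=$ S  input=a f b f d a $  — expand S → a J d a
step 2: stack=$ a d J a  input=a f b f d a $  — match a
step 3: stack=$ a d J  input=f b f d a $  — expand J → f E
step 4: stack=$ a d E f  input=f b f d a $  — match f
step 5: stack=$ a d E  input=b f d a $  — expand E → b J
step 6: stack=$ a d J b  input=b f d a $  — match b
step 7: stack=$ a d J  input=f d a $  — expand J → f E
step 8: stack=$ a d E f  input=f d a $  — match f
step 9: stack=$ a d E  input=d a $  — expand E → ε
step 10: stack=$ a d  input=d a $  — match d
step 11: stack=$ a  input=a $  — match a
Accept reached after 11 steps.

11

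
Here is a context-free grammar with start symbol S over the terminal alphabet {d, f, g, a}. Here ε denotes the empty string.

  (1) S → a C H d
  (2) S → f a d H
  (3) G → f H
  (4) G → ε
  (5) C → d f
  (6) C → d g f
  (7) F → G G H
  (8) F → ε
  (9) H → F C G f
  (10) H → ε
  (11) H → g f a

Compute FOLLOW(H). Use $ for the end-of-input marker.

FIRST(S): from S→a C H d we get {a}; from S→f a d H we get {f}. So FIRST(S) = {a, f}.
FIRST(G): from G→f H we get {f}; from G→ε we get {ε}. So FIRST(G) = {ε, f}.
FIRST(C): from C→d f we get {d}; from C→d g f we get {d}. So FIRST(C) = {d}.
FIRST(F): from F→G G H we get {ε, d, f, g}; from F→ε we get {ε}. So FIRST(F) = {ε, d, f, g}.
FIRST(H): from H→F C G f we get {d, f, g}; from H→ε we get {ε}; from H→g f a we get {g}. So FIRST(H) = {ε, d, f, g}.
FOLLOW(S) includes $ since S is the start symbol.
FOLLOW(S): S appears on no right-hand side. Thus FOLLOW(S) = {$}.
FOLLOW(C): in S→a C H d, C is followed by H d with FIRST {d, f, g}; in H→F C G f, C is followed by G f with FIRST {f}. Thus FOLLOW(C) = {d, f, g}.
FOLLOW(F): in H→F C G f, F is followed by C G f with FIRST {d}. Thus FOLLOW(F) = {d}.
FOLLOW(G): in F→G G H (occurrence 1), G is followed by G H with FIRST {ε, d, f, g}; in F→G G H (occurrence 1), the suffix after G is nullable, so FOLLOW(G) ⊇ FOLLOW(F) = {d}; in F→G G H (occurrence 2), G is followed by H with FIRST {ε, d, f, g}; in F→G G H (occurrence 2), the suffix after G is nullable, so FOLLOW(G) ⊇ FOLLOW(F) = {d}; in H→F C G f, G is followed by f with FIRST {f}. Thus FOLLOW(G) = {d, f, g}.
FOLLOW(H): in S→a C H d, H is followed by d with FIRST {d}; in S→f a d H, the suffix after H is empty, so FOLLOW(H) ⊇ FOLLOW(S) = {$}; in G→f H, the suffix after H is empty, so FOLLOW(H) ⊇ FOLLOW(G) = {d, f, g}; in F→G G H, the suffix after H is empty, so FOLLOW(H) ⊇ FOLLOW(F) = {d}. Thus FOLLOW(H) = {$, d, f, g}.

{$, d, f, g}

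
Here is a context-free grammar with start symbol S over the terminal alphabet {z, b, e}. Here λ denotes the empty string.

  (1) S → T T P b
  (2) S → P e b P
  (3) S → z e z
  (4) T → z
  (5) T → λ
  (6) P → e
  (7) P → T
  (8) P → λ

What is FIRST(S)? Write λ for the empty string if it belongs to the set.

FIRST(T): from T→z we get {z}; from T→λ we get {λ}. So FIRST(T) = {λ, z}.
FIRST(P): from P→e we get {e}; from P→T we get {λ, z}; from P→λ we get {λ}. So FIRST(P) = {λ, e, z}.
FIRST(S): from S→T T P b we get {b, e, z}; from S→P e b P we get {e, z}; from S→z e z we get {z}. So FIRST(S) = {b, e, z}.

{b, e, z}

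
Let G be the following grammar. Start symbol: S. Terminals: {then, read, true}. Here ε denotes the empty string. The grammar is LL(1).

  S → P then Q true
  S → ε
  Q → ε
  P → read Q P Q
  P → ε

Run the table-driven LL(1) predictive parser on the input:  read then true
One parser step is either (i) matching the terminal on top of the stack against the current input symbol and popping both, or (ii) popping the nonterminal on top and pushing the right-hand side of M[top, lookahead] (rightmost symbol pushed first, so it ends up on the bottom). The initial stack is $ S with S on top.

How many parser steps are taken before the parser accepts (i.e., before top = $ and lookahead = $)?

9

     Stack                     Input             Action
  1  $ S                       read then true $  expand S → P then Q true
  2  $ true Q then P           read then true $  expand P → read Q P Q
  3  $ true Q then Q P Q read  read then true $  match read
  4  $ true Q then Q P Q       then true $       expand Q → ε
  5  $ true Q then Q P         then true $       expand P → ε
  6  $ true Q then Q           then true $       expand Q → ε
  7  $ true Q then             then true $       match then
  8  $ true Q                  true $            expand Q → ε
  9  $ true                    true $            match true
Accept reached after 9 steps.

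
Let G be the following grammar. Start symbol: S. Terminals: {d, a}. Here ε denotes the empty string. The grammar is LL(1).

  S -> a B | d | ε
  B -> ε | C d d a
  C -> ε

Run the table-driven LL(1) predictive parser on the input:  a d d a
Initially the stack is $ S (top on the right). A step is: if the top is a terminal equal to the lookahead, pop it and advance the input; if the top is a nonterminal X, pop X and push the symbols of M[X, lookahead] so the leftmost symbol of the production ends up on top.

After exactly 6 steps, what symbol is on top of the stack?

step 1: stack=$ S  input=a d d a $  — expand S -> a B
step 2: stack=$ B a  input=a d d a $  — match a
step 3: stack=$ B  input=d d a $  — expand B -> C d d a
step 4: stack=$ a d d C  input=d d a $  — expand C -> ε
step 5: stack=$ a d d  input=d d a $  — match d
step 6: stack=$ a d  input=d a $  — match d
Stack after step 6: $ a (top = a).

a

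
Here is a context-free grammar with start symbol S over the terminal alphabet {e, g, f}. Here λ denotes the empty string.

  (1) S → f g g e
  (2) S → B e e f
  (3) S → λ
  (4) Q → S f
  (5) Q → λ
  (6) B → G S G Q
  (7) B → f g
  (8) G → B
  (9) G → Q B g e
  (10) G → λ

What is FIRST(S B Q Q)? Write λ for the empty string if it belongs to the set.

{λ, e, f, g}

FIRST(S) = {λ, e, f, g}  (via B e e f)
FIRST(Q) = {λ, e, f, g}  (via S f)
FIRST(B) = {λ, e, f, g}  (via G S G Q)
FIRST(G) = {λ, e, f, g}  (via B, Q B g e)
FIRST(S B Q Q): take FIRST of each symbol in turn, carrying on past any symbol whose FIRST contains λ; result {λ, e, f, g}.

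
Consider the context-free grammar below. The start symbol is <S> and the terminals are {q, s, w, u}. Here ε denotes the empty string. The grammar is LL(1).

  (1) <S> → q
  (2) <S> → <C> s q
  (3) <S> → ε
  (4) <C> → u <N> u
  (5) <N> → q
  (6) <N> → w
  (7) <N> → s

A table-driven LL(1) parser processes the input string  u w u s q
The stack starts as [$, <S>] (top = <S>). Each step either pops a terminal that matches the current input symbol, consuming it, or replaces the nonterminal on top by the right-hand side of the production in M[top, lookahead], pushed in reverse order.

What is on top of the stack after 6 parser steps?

s

step 1: stack=$ <S>  input=u w u s q $  — expand <S> → <C> s q
step 2: stack=$ q s <C>  input=u w u s q $  — expand <C> → u <N> u
step 3: stack=$ q s u <N> u  input=u w u s q $  — match u
step 4: stack=$ q s u <N>  input=w u s q $  — expand <N> → w
step 5: stack=$ q s u w  input=w u s q $  — match w
step 6: stack=$ q s u  input=u s q $  — match u
Stack after step 6: $ q s (top = s).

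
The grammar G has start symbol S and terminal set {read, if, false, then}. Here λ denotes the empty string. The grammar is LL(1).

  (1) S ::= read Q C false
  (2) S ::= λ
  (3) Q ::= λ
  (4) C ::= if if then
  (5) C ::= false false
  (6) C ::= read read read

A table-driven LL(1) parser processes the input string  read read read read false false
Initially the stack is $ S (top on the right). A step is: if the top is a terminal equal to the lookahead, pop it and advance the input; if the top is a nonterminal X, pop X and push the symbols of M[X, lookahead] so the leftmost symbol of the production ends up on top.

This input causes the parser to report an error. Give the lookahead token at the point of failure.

     Stack                   Input                              Action
  1  $ S                     read read read read false false $  expand S ::= read Q C false
  2  $ false C Q read        read read read read false false $  match read
  3  $ false C Q             read read read false false $       expand Q ::= λ
  4  $ false C               read read read false false $       expand C ::= read read read
  5  $ false read read read  read read read false false $       match read
  6  $ false read read       read read false false $            match read
  7  $ false read            read false false $                 match read
  8  $ false                 false false $                      match false
  9  $                       false $                            error: stack empty but input remains

false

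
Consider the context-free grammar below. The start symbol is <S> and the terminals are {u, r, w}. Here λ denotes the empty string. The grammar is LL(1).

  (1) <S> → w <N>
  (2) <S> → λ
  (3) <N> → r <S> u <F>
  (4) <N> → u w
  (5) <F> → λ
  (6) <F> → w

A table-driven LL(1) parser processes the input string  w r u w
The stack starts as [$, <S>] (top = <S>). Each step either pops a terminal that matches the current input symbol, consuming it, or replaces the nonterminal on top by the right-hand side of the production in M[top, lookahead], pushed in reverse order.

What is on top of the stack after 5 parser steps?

u

     Stack          Input      Action
  1  $ <S>          w r u w $  expand <S> → w <N>
  2  $ <N> w        w r u w $  match w
  3  $ <N>          r u w $    expand <N> → r <S> u <F>
  4  $ <F> u <S> r  r u w $    match r
  5  $ <F> u <S>    u w $      expand <S> → λ
Stack after step 5: $ <F> u (top = u).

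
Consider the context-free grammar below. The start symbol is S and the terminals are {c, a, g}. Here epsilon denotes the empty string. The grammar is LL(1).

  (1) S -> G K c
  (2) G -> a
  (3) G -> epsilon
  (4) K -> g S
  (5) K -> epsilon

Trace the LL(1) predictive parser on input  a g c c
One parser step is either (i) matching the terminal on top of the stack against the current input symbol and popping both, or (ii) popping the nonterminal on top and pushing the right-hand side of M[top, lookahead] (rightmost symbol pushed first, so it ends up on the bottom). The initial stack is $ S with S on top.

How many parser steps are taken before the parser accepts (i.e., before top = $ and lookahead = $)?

step 1: stack=$ S  input=a g c c $  — expand S -> G K c
step 2: stack=$ c K G  input=a g c c $  — expand G -> a
step 3: stack=$ c K a  input=a g c c $  — match a
step 4: stack=$ c K  input=g c c $  — expand K -> g S
step 5: stack=$ c S g  input=g c c $  — match g
step 6: stack=$ c S  input=c c $  — expand S -> G K c
step 7: stack=$ c c K G  input=c c $  — expand G -> epsilon
step 8: stack=$ c c K  input=c c $  — expand K -> epsilon
step 9: stack=$ c c  input=c c $  — match c
step 10: stack=$ c  input=c $  — match c
Accept reached after 10 steps.

10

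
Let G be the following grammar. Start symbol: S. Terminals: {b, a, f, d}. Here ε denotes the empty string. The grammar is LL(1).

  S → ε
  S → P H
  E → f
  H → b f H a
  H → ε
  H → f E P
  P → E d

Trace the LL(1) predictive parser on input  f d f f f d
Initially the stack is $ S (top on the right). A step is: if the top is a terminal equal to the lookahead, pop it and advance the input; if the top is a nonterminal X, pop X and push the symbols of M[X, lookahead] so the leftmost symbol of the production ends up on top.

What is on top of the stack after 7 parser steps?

     Stack    Input          Action
  1  $ S      f d f f f d $  expand S → P H
  2  $ H P    f d f f f d $  expand P → E d
  3  $ H d E  f d f f f d $  expand E → f
  4  $ H d f  f d f f f d $  match f
  5  $ H d    d f f f d $    match d
  6  $ H      f f f d $      expand H → f E P
  7  $ P E f  f f f d $      match f
Stack after step 7: $ P E (top = E).

E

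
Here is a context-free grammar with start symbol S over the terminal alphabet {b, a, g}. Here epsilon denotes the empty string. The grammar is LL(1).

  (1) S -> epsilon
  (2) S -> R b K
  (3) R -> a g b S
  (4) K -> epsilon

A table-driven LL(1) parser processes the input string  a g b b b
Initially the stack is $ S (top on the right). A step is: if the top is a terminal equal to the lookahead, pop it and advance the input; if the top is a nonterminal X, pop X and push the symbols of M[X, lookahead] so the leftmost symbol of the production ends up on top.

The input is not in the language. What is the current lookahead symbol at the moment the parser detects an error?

b

     Stack          Input        Action
  1  $ S            a g b b b $  expand S -> R b K
  2  $ K b R        a g b b b $  expand R -> a g b S
  3  $ K b S b g a  a g b b b $  match a
  4  $ K b S b g    g b b b $    match g
  5  $ K b S b      b b b $      match b
  6  $ K b S        b b $        expand S -> epsilon
  7  $ K b          b b $        match b
  8  $ K            b $          expand K -> epsilon
  9  $              b $          error: stack empty but input remains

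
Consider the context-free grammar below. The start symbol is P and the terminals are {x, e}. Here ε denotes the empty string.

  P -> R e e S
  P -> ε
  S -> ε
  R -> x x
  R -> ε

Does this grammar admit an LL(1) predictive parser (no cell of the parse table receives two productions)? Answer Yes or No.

Yes

FIRST(P) = {ε, e, x}
FIRST(S) = {ε}
FIRST(R) = {ε, x}
FOLLOW(P) = {$}
FOLLOW(S) = {$}
FOLLOW(R) = {e}
Each cell of M receives at most one production.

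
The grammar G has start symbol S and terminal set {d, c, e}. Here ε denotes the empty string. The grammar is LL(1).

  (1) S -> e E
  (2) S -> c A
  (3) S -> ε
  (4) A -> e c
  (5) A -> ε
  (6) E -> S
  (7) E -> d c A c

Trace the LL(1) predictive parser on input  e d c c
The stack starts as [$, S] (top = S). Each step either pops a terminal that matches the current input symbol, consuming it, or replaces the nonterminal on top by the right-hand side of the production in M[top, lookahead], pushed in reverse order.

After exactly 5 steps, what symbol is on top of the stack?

step 1: stack=$ S  input=e d c c $  — expand S -> e E
step 2: stack=$ E e  input=e d c c $  — match e
step 3: stack=$ E  input=d c c $  — expand E -> d c A c
step 4: stack=$ c A c d  input=d c c $  — match d
step 5: stack=$ c A c  input=c c $  — match c
Stack after step 5: $ c A (top = A).

A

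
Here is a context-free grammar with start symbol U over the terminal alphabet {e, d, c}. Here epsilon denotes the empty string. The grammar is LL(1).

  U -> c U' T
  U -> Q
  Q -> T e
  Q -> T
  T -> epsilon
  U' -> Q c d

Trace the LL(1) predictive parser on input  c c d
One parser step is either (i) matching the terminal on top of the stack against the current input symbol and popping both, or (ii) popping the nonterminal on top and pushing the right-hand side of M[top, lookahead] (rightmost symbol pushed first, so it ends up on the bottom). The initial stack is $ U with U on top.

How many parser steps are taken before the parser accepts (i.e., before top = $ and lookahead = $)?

step 1: stack=$ U  input=c c d $  — expand U -> c U' T
step 2: stack=$ T U' c  input=c c d $  — match c
step 3: stack=$ T U'  input=c d $  — expand U' -> Q c d
step 4: stack=$ T d c Q  input=c d $  — expand Q -> T
step 5: stack=$ T d c T  input=c d $  — expand T -> epsilon
step 6: stack=$ T d c  input=c d $  — match c
step 7: stack=$ T d  input=d $  — match d
step 8: stack=$ T  input=$  — expand T -> epsilon
Accept reached after 8 steps.

8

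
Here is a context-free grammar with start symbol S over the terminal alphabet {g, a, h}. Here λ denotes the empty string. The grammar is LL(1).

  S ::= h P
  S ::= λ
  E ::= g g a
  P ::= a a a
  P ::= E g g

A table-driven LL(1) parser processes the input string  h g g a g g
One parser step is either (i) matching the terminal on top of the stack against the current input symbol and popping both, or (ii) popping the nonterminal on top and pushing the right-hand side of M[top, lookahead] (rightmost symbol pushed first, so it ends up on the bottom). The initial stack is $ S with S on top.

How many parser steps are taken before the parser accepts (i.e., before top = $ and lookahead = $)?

9

step 1: stack=$ S  input=h g g a g g $  — expand S ::= h P
step 2: stack=$ P h  input=h g g a g g $  — match h
step 3: stack=$ P  input=g g a g g $  — expand P ::= E g g
step 4: stack=$ g g E  input=g g a g g $  — expand E ::= g g a
step 5: stack=$ g g a g g  input=g g a g g $  — match g
step 6: stack=$ g g a g  input=g a g g $  — match g
step 7: stack=$ g g a  input=a g g $  — match a
step 8: stack=$ g g  input=g g $  — match g
step 9: stack=$ g  input=g $  — match g
Accept reached after 9 steps.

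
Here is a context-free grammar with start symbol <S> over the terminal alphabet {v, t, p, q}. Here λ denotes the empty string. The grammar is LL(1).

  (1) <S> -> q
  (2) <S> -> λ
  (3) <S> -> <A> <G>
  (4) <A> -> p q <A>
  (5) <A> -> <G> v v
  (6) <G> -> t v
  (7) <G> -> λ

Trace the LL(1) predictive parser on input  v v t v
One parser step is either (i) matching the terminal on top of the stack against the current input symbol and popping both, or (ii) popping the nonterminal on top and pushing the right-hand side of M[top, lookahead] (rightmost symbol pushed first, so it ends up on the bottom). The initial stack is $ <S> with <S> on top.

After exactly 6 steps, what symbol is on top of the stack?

t

step 1: stack=$ <S>  input=v v t v $  — expand <S> -> <A> <G>
step 2: stack=$ <G> <A>  input=v v t v $  — expand <A> -> <G> v v
step 3: stack=$ <G> v v <G>  input=v v t v $  — expand <G> -> λ
step 4: stack=$ <G> v v  input=v v t v $  — match v
step 5: stack=$ <G> v  input=v t v $  — match v
step 6: stack=$ <G>  input=t v $  — expand <G> -> t v
Stack after step 6: $ v t (top = t).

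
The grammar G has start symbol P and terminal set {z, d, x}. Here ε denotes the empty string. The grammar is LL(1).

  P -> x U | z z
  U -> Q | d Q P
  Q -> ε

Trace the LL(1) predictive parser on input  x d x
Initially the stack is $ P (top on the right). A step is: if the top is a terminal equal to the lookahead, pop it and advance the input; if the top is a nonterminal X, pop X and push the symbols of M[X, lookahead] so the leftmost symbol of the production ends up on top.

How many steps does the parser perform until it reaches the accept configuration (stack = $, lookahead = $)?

9

step 1: stack=$ P  input=x d x $  — expand P -> x U
step 2: stack=$ U x  input=x d x $  — match x
step 3: stack=$ U  input=d x $  — expand U -> d Q P
step 4: stack=$ P Q d  input=d x $  — match d
step 5: stack=$ P Q  input=x $  — expand Q -> ε
step 6: stack=$ P  input=x $  — expand P -> x U
step 7: stack=$ U x  input=x $  — match x
step 8: stack=$ U  input=$  — expand U -> Q
step 9: stack=$ Q  input=$  — expand Q -> ε
Accept reached after 9 steps.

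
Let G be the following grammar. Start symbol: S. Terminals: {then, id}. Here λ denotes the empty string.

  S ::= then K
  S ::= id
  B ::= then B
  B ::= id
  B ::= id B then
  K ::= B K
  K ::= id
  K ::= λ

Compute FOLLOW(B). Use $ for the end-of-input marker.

FIRST(S) = {id, then}
FIRST(B) = {id, then}
FIRST(K) = {λ, id, then}  (via B K)
FOLLOW(S) includes $ since S is the start symbol.
FOLLOW(S): S appears on no right-hand side. Thus FOLLOW(S) = {$}.
FOLLOW(K): in S::=then K, the suffix after K is empty, so FOLLOW(K) ⊇ FOLLOW(S) = {$}; in K::=B K, the suffix after K is empty (adds nothing new). Thus FOLLOW(K) = {$}.
FOLLOW(B): in B::=then B, the suffix after B is empty (adds nothing new); in B::=id B then, B is followed by then with FIRST {then}; in K::=B K, B is followed by K with FIRST {λ, id, then}; in K::=B K, the suffix after B is nullable, so FOLLOW(B) ⊇ FOLLOW(K) = {$}. Thus FOLLOW(B) = {$, id, then}.

{$, id, then}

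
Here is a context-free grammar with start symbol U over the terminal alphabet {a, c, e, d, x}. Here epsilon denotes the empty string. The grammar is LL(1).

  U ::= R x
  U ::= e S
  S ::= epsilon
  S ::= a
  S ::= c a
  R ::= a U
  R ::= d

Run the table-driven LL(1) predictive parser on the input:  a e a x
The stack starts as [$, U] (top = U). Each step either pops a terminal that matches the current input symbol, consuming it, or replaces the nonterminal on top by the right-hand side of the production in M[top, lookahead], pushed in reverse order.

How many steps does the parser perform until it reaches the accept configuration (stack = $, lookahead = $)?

8

step 1: stack=$ U  input=a e a x $  — expand U ::= R x
step 2: stack=$ x R  input=a e a x $  — expand R ::= a U
step 3: stack=$ x U a  input=a e a x $  — match a
step 4: stack=$ x U  input=e a x $  — expand U ::= e S
step 5: stack=$ x S e  input=e a x $  — match e
step 6: stack=$ x S  input=a x $  — expand S ::= a
step 7: stack=$ x a  input=a x $  — match a
step 8: stack=$ x  input=x $  — match x
Accept reached after 8 steps.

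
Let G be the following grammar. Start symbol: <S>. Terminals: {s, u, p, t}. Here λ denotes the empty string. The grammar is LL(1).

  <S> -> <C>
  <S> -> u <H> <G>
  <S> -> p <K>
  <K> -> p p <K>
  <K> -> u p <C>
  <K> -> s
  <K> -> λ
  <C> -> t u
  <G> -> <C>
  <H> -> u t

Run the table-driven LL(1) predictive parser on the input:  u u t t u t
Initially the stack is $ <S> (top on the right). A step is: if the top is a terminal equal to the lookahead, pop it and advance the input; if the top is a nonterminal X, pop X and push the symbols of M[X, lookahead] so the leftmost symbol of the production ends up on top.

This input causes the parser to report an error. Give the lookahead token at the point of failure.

step 1: stack=$ <S>  input=u u t t u t $  — expand <S> -> u <H> <G>
step 2: stack=$ <G> <H> u  input=u u t t u t $  — match u
step 3: stack=$ <G> <H>  input=u t t u t $  — expand <H> -> u t
step 4: stack=$ <G> t u  input=u t t u t $  — match u
step 5: stack=$ <G> t  input=t t u t $  — match t
step 6: stack=$ <G>  input=t u t $  — expand <G> -> <C>
step 7: stack=$ <C>  input=t u t $  — expand <C> -> t u
step 8: stack=$ u t  input=t u t $  — match t
step 9: stack=$ u  input=u t $  — match u
step 10: stack=$  input=t $  — error: stack empty but input remains

t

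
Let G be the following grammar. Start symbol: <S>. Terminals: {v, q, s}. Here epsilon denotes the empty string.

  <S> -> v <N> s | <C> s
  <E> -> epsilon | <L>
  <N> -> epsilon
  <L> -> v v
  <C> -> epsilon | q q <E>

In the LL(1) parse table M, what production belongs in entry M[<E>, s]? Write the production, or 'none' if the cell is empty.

<E> -> epsilon

FIRST(<N>) = {epsilon}
FIRST(<L>) = {v}
FIRST(<C>) = {epsilon, q}
FIRST(<S>) = {q, s, v}  (via <C> s)
FIRST(<E>) = {epsilon, v}  (via <L>)
FOLLOW(<S>) includes $ since <S> is the start symbol.
FOLLOW(<C>): in <S>-><C> s, <C> is followed by s with FIRST {s}. Thus FOLLOW(<C>) = {s}.
FOLLOW(<E>): in <C>->q q <E>, the suffix after <E> is empty, so FOLLOW(<E>) ⊇ FOLLOW(<C>) = {s}. Thus FOLLOW(<E>) = {s}.
For <E> -> epsilon: FIRST(epsilon) = {epsilon}, so it goes in M[<E>, t] for t ∈ {}; since epsilon ∈ FIRST, also for every t ∈ FOLLOW(<E>) = {s}.
For <E> -> <L>: FIRST(<L>) = {v}, so it goes in M[<E>, t] for t ∈ {v}.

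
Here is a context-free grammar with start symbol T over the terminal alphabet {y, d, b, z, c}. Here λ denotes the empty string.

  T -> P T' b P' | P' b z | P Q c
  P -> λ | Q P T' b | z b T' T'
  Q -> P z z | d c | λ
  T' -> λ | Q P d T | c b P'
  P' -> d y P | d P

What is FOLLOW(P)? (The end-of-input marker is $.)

FIRST(P') = {d}
FIRST(T) = {b, c, d, z}  (via P T' b P', P' b z, P Q c)
FIRST(P) = {λ, b, c, d, z}  (via Q P T' b)
FIRST(Q) = {λ, b, c, d, z}  (via P z z)
FIRST(T') = {λ, b, c, d, z}  (via Q P d T)
FOLLOW(T) includes $ since T is the start symbol.
FOLLOW(Q): in T->P Q c, Q is followed by c with FIRST {c}; in P->Q P T' b, Q is followed by P T' b with FIRST {b, c, d, z}; in T'->Q P d T, Q is followed by P d T with FIRST {b, c, d, z}. Thus FOLLOW(Q) = {b, c, d, z}.
FOLLOW(T): in T'->Q P d T, the suffix after T is empty, so FOLLOW(T) ⊇ FOLLOW(T') = {$, b, c, d, z}. Thus FOLLOW(T) = {$, b, c, d, z}.
FOLLOW(P): in T->P T' b P', P is followed by T' b P' with FIRST {b, c, d, z}; in T->P Q c, P is followed by Q c with FIRST {b, c, d, z}; in P->Q P T' b, P is followed by T' b with FIRST {b, c, d, z}; in Q->P z z, P is followed by z z with FIRST {z}; in T'->Q P d T, P is followed by d T with FIRST {d}; in P'->d y P, the suffix after P is empty, so FOLLOW(P) ⊇ FOLLOW(P') = {$, b, c, d, z}; in P'->d P, the suffix after P is empty, so FOLLOW(P) ⊇ FOLLOW(P') = {$, b, c, d, z}. Thus FOLLOW(P) = {$, b, c, d, z}.
FOLLOW(T'): in T->P T' b P', T' is followed by b P' with FIRST {b}; in P->Q P T' b, T' is followed by b with FIRST {b}; in P->z b T' T' (occurrence 1), T' is followed by T' with FIRST {λ, b, c, d, z}; in P->z b T' T' (occurrence 1), the suffix after T' is nullable, so FOLLOW(T') ⊇ FOLLOW(P) = {$, b, c, d, z}; in P->z b T' T' (occurrence 2), the suffix after T' is empty, so FOLLOW(T') ⊇ FOLLOW(P) = {$, b, c, d, z}. Thus FOLLOW(T') = {$, b, c, d, z}.
FOLLOW(P'): in T->P T' b P', the suffix after P' is empty, so FOLLOW(P') ⊇ FOLLOW(T) = {$, b, c, d, z}; in T->P' b z, P' is followed by b z with FIRST {b}; in T'->c b P', the suffix after P' is empty, so FOLLOW(P') ⊇ FOLLOW(T') = {$, b, c, d, z}. Thus FOLLOW(P') = {$, b, c, d, z}.

{$, b, c, d, z}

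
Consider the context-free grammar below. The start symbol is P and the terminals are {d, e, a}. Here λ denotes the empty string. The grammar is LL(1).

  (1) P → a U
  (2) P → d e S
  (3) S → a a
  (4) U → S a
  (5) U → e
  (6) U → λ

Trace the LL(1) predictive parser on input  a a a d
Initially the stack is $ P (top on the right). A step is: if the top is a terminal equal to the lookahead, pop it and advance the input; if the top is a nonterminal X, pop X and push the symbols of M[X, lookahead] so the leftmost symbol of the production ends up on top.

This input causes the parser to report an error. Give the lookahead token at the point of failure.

     Stack    Input      Action
  1  $ P      a a a d $  expand P → a U
  2  $ U a    a a a d $  match a
  3  $ U      a a d $    expand U → S a
  4  $ a S    a a d $    expand S → a a
  5  $ a a a  a a d $    match a
  6  $ a a    a d $      match a
  7  $ a      d $        error: top is terminal a but lookahead is d

d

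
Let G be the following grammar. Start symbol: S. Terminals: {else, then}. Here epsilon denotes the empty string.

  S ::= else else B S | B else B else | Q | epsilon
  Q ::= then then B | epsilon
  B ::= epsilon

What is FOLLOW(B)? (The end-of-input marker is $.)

FIRST(Q): from Q::=then then B we get {then}; from Q::=epsilon we get {epsilon}. So FIRST(Q) = {epsilon, then}.
FIRST(B): from B::=epsilon we get {epsilon}. So FIRST(B) = {epsilon}.
FIRST(S): from S::=else else B S we get {else}; from S::=B else B else we get {else}; from S::=Q we get {epsilon, then}; from S::=epsilon we get {epsilon}. So FIRST(S) = {epsilon, else, then}.
FOLLOW(S) includes $ since S is the start symbol.
FOLLOW(S): in S::=else else B S, the suffix after S is empty (adds nothing new). Thus FOLLOW(S) = {$}.
FOLLOW(Q): in S::=Q, the suffix after Q is empty, so FOLLOW(Q) ⊇ FOLLOW(S) = {$}. Thus FOLLOW(Q) = {$}.
FOLLOW(B): in S::=else else B S, B is followed by S with FIRST {epsilon, else, then}; in S::=else else B S, the suffix after B is nullable, so FOLLOW(B) ⊇ FOLLOW(S) = {$}; in S::=B else B else (occurrence 1), B is followed by else B else with FIRST {else}; in S::=B else B else (occurrence 2), B is followed by else with FIRST {else}; in Q::=then then B, the suffix after B is empty, so FOLLOW(B) ⊇ FOLLOW(Q) = {$}. Thus FOLLOW(B) = {$, else, then}.

{$, else, then}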